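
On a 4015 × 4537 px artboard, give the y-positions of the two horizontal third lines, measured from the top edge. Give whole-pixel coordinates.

y = 1512 px and y = 3025 px

4537 / 3 = 1512.33, so the horizontal lines sit at one and two thirds of 4537.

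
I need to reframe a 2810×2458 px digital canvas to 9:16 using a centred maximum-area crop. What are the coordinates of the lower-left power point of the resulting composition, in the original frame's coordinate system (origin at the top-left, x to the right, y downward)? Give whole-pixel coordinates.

2810/2458 > 9/16, so the 9:16 crop keeps the full height 2458 and trims width to 2458 × 9/16 = 1382.62 px.
Left offset = (2810 − 1382.62)/2 = 713.69 px; top offset = 0.
Lower-left is one-third across and two-thirds down within the crop:
x = 713.69 + 1 × 1382.62/3 ≈ 1175; y = 0.00 + 2 × 2458.00/3 ≈ 1639.

(1175, 1639)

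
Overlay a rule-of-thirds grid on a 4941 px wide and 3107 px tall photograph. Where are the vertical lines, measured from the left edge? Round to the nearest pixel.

x = 1647 px and x = 3294 px

4941 / 3 = 1647, so the vertical lines sit at one and two thirds of 4941.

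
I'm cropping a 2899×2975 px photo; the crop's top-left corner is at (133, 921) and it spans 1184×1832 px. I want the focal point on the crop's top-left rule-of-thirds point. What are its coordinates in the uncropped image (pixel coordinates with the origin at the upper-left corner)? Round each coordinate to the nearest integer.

One third of the crop width 1184 is 394.67 px.
One third of the crop height 1832 is 610.67 px.
The top-left point is one-third across and one-third down within the crop:
x = 133 + 1 × 394.67 ≈ 528; y = 921 + 1 × 610.67 ≈ 1532.

(528, 1532)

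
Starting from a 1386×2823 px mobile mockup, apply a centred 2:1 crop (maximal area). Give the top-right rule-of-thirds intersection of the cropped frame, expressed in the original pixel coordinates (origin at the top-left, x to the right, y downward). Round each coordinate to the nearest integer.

1386/2823 < 2/1, so the 2:1 crop keeps the full width 1386 and trims height to 1386 × 1/2 = 693.00 px.
Top offset = (2823 − 693.00)/2 = 1065.00 px; left offset = 0.
Top-right is two-thirds across and one-third down within the crop:
x = 0.00 + 2 × 1386.00/3 ≈ 924; y = 1065.00 + 1 × 693.00/3 ≈ 1296.

(924, 1296)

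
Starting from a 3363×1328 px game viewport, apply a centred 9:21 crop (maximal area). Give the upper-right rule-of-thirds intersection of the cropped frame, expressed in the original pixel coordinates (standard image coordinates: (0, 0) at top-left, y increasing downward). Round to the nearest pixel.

x = 1776 px, y = 443 px

3363/1328 > 9/21, so the 9:21 crop keeps the full height 1328 and trims width to 1328 × 9/21 = 569.14 px.
Left offset = (3363 − 569.14)/2 = 1396.93 px; top offset = 0.
Upper-right is two-thirds across and one-third down within the crop:
x = 1396.93 + 2 × 569.14/3 ≈ 1776; y = 0.00 + 1 × 1328.00/3 ≈ 443.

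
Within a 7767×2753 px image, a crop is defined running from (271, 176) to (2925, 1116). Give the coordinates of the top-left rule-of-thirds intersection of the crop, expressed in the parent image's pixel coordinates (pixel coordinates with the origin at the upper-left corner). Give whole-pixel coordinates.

Crop width = 2925 − 271 = 2654 px; one third is 884.67 px.
Crop height = 1116 − 176 = 940 px; one third is 313.33 px.
The top-left point is one-third across and one-third down within the crop:
x = 271 + 1 × 884.67 ≈ 1156; y = 176 + 1 × 313.33 ≈ 489.

x = 1156 px, y = 489 px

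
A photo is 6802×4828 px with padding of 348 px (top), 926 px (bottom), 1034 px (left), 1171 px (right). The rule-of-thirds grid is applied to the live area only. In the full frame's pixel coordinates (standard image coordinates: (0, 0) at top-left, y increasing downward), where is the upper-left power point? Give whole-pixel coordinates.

(2566, 1533)

Content width = 6802 − 1034 − 1171 = 4597 px; content height = 4828 − 348 − 926 = 3554 px.
Upper-left is one-third across and one-third down within the live area.
x = 1034 + 1 × 4597/3 = 1034 + 1532.33 ≈ 2566
y = 348 + 1 × 3554/3 = 348 + 1184.67 ≈ 1533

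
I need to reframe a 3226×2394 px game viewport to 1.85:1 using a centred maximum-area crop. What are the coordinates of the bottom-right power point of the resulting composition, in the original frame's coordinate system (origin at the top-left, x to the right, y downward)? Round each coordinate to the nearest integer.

3226/2394 < 1.85/1, so the 1.85:1 crop keeps the full width 3226 and trims height to 3226 × 1/1.85 = 1743.78 px.
Top offset = (2394 − 1743.78)/2 = 325.11 px; left offset = 0.
Bottom-right is two-thirds across and two-thirds down within the crop:
x = 0.00 + 2 × 3226.00/3 ≈ 2151; y = 325.11 + 2 × 1743.78/3 ≈ 1488.

x = 2151 px, y = 1488 px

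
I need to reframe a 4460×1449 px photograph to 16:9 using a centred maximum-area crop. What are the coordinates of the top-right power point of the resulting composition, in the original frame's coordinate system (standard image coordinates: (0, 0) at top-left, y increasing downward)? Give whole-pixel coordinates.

(2659, 483)

4460/1449 > 16/9, so the 16:9 crop keeps the full height 1449 and trims width to 1449 × 16/9 = 2576.00 px.
Left offset = (4460 − 2576.00)/2 = 942.00 px; top offset = 0.
Top-right is two-thirds across and one-third down within the crop:
x = 942.00 + 2 × 2576.00/3 ≈ 2659; y = 0.00 + 1 × 1449.00/3 ≈ 483.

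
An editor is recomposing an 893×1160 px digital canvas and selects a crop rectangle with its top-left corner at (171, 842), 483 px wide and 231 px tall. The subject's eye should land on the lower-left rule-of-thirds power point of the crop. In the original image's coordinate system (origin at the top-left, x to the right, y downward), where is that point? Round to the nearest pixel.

x = 332 px, y = 996 px

One third of the crop width 483 is 161.00 px.
One third of the crop height 231 is 77.00 px.
The lower-left point is one-third across and two-thirds down within the crop:
x = 171 + 1 × 161.00 ≈ 332; y = 842 + 2 × 77.00 ≈ 996.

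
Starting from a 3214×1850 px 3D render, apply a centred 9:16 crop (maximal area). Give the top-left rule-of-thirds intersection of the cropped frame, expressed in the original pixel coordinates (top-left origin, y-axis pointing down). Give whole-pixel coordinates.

3214/1850 > 9/16, so the 9:16 crop keeps the full height 1850 and trims width to 1850 × 9/16 = 1040.62 px.
Left offset = (3214 − 1040.62)/2 = 1086.69 px; top offset = 0.
Top-left is one-third across and one-third down within the crop:
x = 1086.69 + 1 × 1040.62/3 ≈ 1434; y = 0.00 + 1 × 1850.00/3 ≈ 617.

x = 1434 px, y = 617 px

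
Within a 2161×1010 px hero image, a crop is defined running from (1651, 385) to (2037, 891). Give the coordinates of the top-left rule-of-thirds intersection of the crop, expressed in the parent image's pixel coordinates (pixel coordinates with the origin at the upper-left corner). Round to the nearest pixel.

Crop width = 2037 − 1651 = 386 px; one third is 128.67 px.
Crop height = 891 − 385 = 506 px; one third is 168.67 px.
The top-left point is one-third across and one-third down within the crop:
x = 1651 + 1 × 128.67 ≈ 1780; y = 385 + 1 × 168.67 ≈ 554.

(1780, 554)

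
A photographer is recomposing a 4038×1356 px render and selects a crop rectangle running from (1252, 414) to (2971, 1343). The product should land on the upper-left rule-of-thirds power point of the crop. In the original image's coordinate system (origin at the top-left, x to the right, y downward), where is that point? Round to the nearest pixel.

Crop width = 2971 − 1252 = 1719 px; one third is 573.00 px.
Crop height = 1343 − 414 = 929 px; one third is 309.67 px.
The upper-left point is one-third across and one-third down within the crop:
x = 1252 + 1 × 573.00 ≈ 1825; y = 414 + 1 × 309.67 ≈ 724.

(1825, 724)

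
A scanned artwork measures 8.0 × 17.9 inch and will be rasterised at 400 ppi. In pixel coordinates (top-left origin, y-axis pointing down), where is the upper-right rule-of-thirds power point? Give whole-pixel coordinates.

(2133, 2387)

In pixels the canvas is 8.0 × 400 = 3200 wide and 17.9 × 400 = 7160 tall.
The upper-right point is two-thirds across and one-third down:
x = 2 × 3200/3 ≈ 2133; y = 1 × 7160/3 ≈ 2387.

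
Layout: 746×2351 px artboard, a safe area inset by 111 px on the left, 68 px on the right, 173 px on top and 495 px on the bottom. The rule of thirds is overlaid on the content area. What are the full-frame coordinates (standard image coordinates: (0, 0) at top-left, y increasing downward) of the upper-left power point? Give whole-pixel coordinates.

(300, 734)

Content width = 746 − 111 − 68 = 567 px; content height = 2351 − 173 − 495 = 1683 px.
Upper-left is one-third across and one-third down within the content area.
x = 111 + 1 × 567/3 = 111 + 189.00 ≈ 300
y = 173 + 1 × 1683/3 = 173 + 561.00 ≈ 734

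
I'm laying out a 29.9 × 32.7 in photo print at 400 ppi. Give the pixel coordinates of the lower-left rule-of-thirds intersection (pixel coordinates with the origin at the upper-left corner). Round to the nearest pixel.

In pixels the canvas is 29.9 × 400 = 11960 wide and 32.7 × 400 = 13080 tall.
The lower-left point is one-third across and two-thirds down:
x = 1 × 11960/3 ≈ 3987; y = 2 × 13080/3 ≈ 8720.

x = 3987 px, y = 8720 px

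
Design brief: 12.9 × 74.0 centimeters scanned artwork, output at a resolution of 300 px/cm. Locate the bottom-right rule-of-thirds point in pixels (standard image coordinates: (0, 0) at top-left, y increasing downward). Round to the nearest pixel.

x = 2580 px, y = 14800 px

In pixels the canvas is 12.9 × 300 = 3870 wide and 74.0 × 300 = 22200 tall.
The bottom-right point is two-thirds across and two-thirds down:
x = 2 × 3870/3 ≈ 2580; y = 2 × 22200/3 ≈ 14800.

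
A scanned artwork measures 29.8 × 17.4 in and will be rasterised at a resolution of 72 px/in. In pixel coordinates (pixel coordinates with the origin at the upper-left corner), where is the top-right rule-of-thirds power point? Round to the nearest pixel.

(1430, 418)

In pixels the canvas is 29.8 × 72 = 2145.6 wide and 17.4 × 72 = 1252.8 tall.
The top-right point is two-thirds across and one-third down:
x = 2 × 2145.6/3 ≈ 1430; y = 1 × 1252.8/3 ≈ 418.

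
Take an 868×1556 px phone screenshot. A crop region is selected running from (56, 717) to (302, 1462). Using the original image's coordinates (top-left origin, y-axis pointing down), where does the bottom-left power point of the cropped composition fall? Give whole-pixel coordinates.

Crop width = 302 − 56 = 246 px; one third is 82.00 px.
Crop height = 1462 − 717 = 745 px; one third is 248.33 px.
The bottom-left point is one-third across and two-thirds down within the crop:
x = 56 + 1 × 82.00 ≈ 138; y = 717 + 2 × 248.33 ≈ 1214.

(138, 1214)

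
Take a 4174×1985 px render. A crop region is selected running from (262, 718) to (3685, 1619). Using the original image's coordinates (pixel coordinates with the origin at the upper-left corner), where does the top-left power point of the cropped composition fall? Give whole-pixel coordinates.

Crop width = 3685 − 262 = 3423 px; one third is 1141.00 px.
Crop height = 1619 − 718 = 901 px; one third is 300.33 px.
The top-left point is one-third across and one-third down within the crop:
x = 262 + 1 × 1141.00 ≈ 1403; y = 718 + 1 × 300.33 ≈ 1018.

x = 1403 px, y = 1018 px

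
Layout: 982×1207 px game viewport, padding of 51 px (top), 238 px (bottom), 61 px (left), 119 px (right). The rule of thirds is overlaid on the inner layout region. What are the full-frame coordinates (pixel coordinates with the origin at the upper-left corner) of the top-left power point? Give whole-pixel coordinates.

Content width = 982 − 61 − 119 = 802 px; content height = 1207 − 51 − 238 = 918 px.
Top-left is one-third across and one-third down within the inner layout region.
x = 61 + 1 × 802/3 = 61 + 267.33 ≈ 328
y = 51 + 1 × 918/3 = 51 + 306.00 ≈ 357

(328, 357)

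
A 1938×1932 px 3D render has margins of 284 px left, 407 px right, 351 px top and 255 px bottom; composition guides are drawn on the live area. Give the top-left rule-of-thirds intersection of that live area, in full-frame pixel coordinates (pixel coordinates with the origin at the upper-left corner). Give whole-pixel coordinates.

Content width = 1938 − 284 − 407 = 1247 px; content height = 1932 − 351 − 255 = 1326 px.
Top-left is one-third across and one-third down within the live area.
x = 284 + 1 × 1247/3 = 284 + 415.67 ≈ 700
y = 351 + 1 × 1326/3 = 351 + 442.00 ≈ 793

(700, 793)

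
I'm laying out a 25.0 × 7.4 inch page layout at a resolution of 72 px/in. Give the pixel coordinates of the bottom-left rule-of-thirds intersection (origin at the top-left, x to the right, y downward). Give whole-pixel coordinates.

In pixels the canvas is 25.0 × 72 = 1800 wide and 7.4 × 72 = 532.8 tall.
The bottom-left point is one-third across and two-thirds down:
x = 1 × 1800/3 ≈ 600; y = 2 × 532.8/3 ≈ 355.

(600, 355)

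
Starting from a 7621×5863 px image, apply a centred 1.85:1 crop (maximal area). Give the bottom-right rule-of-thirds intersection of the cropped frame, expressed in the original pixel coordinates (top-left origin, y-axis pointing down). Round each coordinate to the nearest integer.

7621/5863 < 1.85/1, so the 1.85:1 crop keeps the full width 7621 and trims height to 7621 × 1/1.85 = 4119.46 px.
Top offset = (5863 − 4119.46)/2 = 871.77 px; left offset = 0.
Bottom-right is two-thirds across and two-thirds down within the crop:
x = 0.00 + 2 × 7621.00/3 ≈ 5081; y = 871.77 + 2 × 4119.46/3 ≈ 3618.

x = 5081 px, y = 3618 px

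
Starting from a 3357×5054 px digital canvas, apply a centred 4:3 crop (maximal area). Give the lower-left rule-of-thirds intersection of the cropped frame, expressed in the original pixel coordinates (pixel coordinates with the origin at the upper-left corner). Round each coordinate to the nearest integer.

x = 1119 px, y = 2947 px

3357/5054 < 4/3, so the 4:3 crop keeps the full width 3357 and trims height to 3357 × 3/4 = 2517.75 px.
Top offset = (5054 − 2517.75)/2 = 1268.12 px; left offset = 0.
Lower-left is one-third across and two-thirds down within the crop:
x = 0.00 + 1 × 3357.00/3 ≈ 1119; y = 1268.12 + 2 × 2517.75/3 ≈ 2947.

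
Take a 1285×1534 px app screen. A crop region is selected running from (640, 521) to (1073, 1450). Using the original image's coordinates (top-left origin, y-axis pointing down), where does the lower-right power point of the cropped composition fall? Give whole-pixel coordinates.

(929, 1140)

Crop width = 1073 − 640 = 433 px; one third is 144.33 px.
Crop height = 1450 − 521 = 929 px; one third is 309.67 px.
The lower-right point is two-thirds across and two-thirds down within the crop:
x = 640 + 2 × 144.33 ≈ 929; y = 521 + 2 × 309.67 ≈ 1140.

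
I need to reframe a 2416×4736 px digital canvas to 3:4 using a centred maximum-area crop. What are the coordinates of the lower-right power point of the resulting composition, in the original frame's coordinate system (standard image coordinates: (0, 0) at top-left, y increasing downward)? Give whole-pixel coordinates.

2416/4736 < 3/4, so the 3:4 crop keeps the full width 2416 and trims height to 2416 × 4/3 = 3221.33 px.
Top offset = (4736 − 3221.33)/2 = 757.33 px; left offset = 0.
Lower-right is two-thirds across and two-thirds down within the crop:
x = 0.00 + 2 × 2416.00/3 ≈ 1611; y = 757.33 + 2 × 3221.33/3 ≈ 2905.

x = 1611 px, y = 2905 px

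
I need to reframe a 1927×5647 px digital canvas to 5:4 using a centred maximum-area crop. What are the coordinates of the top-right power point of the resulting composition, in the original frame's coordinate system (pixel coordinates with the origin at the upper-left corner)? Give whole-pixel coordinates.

(1285, 2567)

1927/5647 < 5/4, so the 5:4 crop keeps the full width 1927 and trims height to 1927 × 4/5 = 1541.60 px.
Top offset = (5647 − 1541.60)/2 = 2052.70 px; left offset = 0.
Top-right is two-thirds across and one-third down within the crop:
x = 0.00 + 2 × 1927.00/3 ≈ 1285; y = 2052.70 + 1 × 1541.60/3 ≈ 2567.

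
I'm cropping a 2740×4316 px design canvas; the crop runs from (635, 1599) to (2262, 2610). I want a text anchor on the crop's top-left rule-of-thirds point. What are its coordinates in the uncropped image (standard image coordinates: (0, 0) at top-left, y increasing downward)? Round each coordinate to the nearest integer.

Crop width = 2262 − 635 = 1627 px; one third is 542.33 px.
Crop height = 2610 − 1599 = 1011 px; one third is 337.00 px.
The top-left point is one-third across and one-third down within the crop:
x = 635 + 1 × 542.33 ≈ 1177; y = 1599 + 1 × 337.00 ≈ 1936.

(1177, 1936)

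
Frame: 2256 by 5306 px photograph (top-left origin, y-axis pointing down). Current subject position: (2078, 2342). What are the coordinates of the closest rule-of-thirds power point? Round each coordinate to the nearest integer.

(1504, 1769)

Third lines: x ∈ {752, 1504}, y ∈ {1769, 3537}.
2078 is closer to x = 1504; 2342 is closer to y = 1769.
So the nearest intersection is the upper-right power point.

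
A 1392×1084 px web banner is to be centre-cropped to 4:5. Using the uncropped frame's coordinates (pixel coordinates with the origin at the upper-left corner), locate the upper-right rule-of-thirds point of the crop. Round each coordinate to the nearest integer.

(841, 361)

1392/1084 > 4/5, so the 4:5 crop keeps the full height 1084 and trims width to 1084 × 4/5 = 867.20 px.
Left offset = (1392 − 867.20)/2 = 262.40 px; top offset = 0.
Upper-right is two-thirds across and one-third down within the crop:
x = 262.40 + 2 × 867.20/3 ≈ 841; y = 0.00 + 1 × 1084.00/3 ≈ 361.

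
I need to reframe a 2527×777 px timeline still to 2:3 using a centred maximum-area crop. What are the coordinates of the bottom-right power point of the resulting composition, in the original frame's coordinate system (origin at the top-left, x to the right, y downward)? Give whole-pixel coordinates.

2527/777 > 2/3, so the 2:3 crop keeps the full height 777 and trims width to 777 × 2/3 = 518.00 px.
Left offset = (2527 − 518.00)/2 = 1004.50 px; top offset = 0.
Bottom-right is two-thirds across and two-thirds down within the crop:
x = 1004.50 + 2 × 518.00/3 ≈ 1350; y = 0.00 + 2 × 777.00/3 ≈ 518.

x = 1350 px, y = 518 px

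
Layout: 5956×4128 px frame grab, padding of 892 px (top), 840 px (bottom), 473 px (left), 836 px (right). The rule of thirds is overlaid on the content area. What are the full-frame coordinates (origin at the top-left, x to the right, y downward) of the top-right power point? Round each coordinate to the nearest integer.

Content width = 5956 − 473 − 836 = 4647 px; content height = 4128 − 892 − 840 = 2396 px.
Top-right is two-thirds across and one-third down within the content area.
x = 473 + 2 × 4647/3 = 473 + 3098.00 ≈ 3571
y = 892 + 1 × 2396/3 = 892 + 798.67 ≈ 1691

x = 3571 px, y = 1691 px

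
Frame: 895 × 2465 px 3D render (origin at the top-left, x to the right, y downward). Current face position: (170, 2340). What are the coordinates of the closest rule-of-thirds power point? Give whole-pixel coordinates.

x = 298 px, y = 1643 px

Third lines: x ∈ {298, 597}, y ∈ {822, 1643}.
170 is closer to x = 298; 2340 is closer to y = 1643.
So the nearest intersection is the lower-left power point.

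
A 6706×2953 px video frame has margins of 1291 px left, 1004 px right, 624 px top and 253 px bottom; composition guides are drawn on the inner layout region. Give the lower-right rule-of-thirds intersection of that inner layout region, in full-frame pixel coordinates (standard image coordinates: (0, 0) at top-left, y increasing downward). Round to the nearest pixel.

(4232, 2008)

Content width = 6706 − 1291 − 1004 = 4411 px; content height = 2953 − 624 − 253 = 2076 px.
Lower-right is two-thirds across and two-thirds down within the inner layout region.
x = 1291 + 2 × 4411/3 = 1291 + 2940.67 ≈ 4232
y = 624 + 2 × 2076/3 = 624 + 1384.00 ≈ 2008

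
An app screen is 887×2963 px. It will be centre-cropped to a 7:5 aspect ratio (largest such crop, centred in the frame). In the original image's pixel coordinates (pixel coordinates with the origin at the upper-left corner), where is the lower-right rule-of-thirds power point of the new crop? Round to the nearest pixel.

(591, 1587)

887/2963 < 7/5, so the 7:5 crop keeps the full width 887 and trims height to 887 × 5/7 = 633.57 px.
Top offset = (2963 − 633.57)/2 = 1164.71 px; left offset = 0.
Lower-right is two-thirds across and two-thirds down within the crop:
x = 0.00 + 2 × 887.00/3 ≈ 591; y = 1164.71 + 2 × 633.57/3 ≈ 1587.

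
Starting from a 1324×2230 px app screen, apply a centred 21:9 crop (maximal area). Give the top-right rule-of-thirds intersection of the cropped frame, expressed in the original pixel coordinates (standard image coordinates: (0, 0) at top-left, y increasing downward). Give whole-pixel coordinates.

1324/2230 < 21/9, so the 21:9 crop keeps the full width 1324 and trims height to 1324 × 9/21 = 567.43 px.
Top offset = (2230 − 567.43)/2 = 831.29 px; left offset = 0.
Top-right is two-thirds across and one-third down within the crop:
x = 0.00 + 2 × 1324.00/3 ≈ 883; y = 831.29 + 1 × 567.43/3 ≈ 1020.

x = 883 px, y = 1020 px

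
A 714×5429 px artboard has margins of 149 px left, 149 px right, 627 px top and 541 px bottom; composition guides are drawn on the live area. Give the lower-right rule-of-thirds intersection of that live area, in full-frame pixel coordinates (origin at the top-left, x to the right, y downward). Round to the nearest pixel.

(426, 3468)

Content width = 714 − 149 − 149 = 416 px; content height = 5429 − 627 − 541 = 4261 px.
Lower-right is two-thirds across and two-thirds down within the live area.
x = 149 + 2 × 416/3 = 149 + 277.33 ≈ 426
y = 627 + 2 × 4261/3 = 627 + 2840.67 ≈ 3468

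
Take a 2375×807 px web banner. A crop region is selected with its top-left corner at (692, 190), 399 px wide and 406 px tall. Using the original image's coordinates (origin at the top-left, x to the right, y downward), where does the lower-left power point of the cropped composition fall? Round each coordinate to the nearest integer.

(825, 461)

One third of the crop width 399 is 133.00 px.
One third of the crop height 406 is 135.33 px.
The lower-left point is one-third across and two-thirds down within the crop:
x = 692 + 1 × 133.00 ≈ 825; y = 190 + 2 × 135.33 ≈ 461.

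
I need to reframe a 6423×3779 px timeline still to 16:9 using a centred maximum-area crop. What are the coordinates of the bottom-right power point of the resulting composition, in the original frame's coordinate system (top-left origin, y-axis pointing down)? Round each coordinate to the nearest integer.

6423/3779 < 16/9, so the 16:9 crop keeps the full width 6423 and trims height to 6423 × 9/16 = 3612.94 px.
Top offset = (3779 − 3612.94)/2 = 83.03 px; left offset = 0.
Bottom-right is two-thirds across and two-thirds down within the crop:
x = 0.00 + 2 × 6423.00/3 ≈ 4282; y = 83.03 + 2 × 3612.94/3 ≈ 2492.

x = 4282 px, y = 2492 px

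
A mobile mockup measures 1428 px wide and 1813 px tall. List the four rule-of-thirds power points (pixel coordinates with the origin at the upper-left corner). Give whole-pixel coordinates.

(476, 604), (952, 604), (476, 1209), (952, 1209)

One third of 1428 is 476; one third of 1813 is 604.33.
Vertical third lines at x = 476 and x = 952; horizontal third lines at y = 604 and y = 1209.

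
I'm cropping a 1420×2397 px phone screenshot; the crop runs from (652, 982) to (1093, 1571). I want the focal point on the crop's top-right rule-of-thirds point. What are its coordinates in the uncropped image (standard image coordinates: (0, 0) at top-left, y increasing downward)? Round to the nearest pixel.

Crop width = 1093 − 652 = 441 px; one third is 147.00 px.
Crop height = 1571 − 982 = 589 px; one third is 196.33 px.
The top-right point is two-thirds across and one-third down within the crop:
x = 652 + 2 × 147.00 ≈ 946; y = 982 + 1 × 196.33 ≈ 1178.

x = 946 px, y = 1178 px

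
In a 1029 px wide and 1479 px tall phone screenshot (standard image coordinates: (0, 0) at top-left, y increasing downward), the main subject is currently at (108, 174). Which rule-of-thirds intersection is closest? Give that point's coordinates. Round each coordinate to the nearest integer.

Third lines: x ∈ {343, 686}, y ∈ {493, 986}.
108 is closer to x = 343; 174 is closer to y = 493.
So the nearest intersection is the upper-left power point.

x = 343 px, y = 493 px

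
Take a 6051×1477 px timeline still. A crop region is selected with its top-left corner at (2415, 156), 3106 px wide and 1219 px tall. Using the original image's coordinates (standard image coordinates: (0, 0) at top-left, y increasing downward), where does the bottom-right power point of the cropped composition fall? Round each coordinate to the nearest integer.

x = 4486 px, y = 969 px

One third of the crop width 3106 is 1035.33 px.
One third of the crop height 1219 is 406.33 px.
The bottom-right point is two-thirds across and two-thirds down within the crop:
x = 2415 + 2 × 1035.33 ≈ 4486; y = 156 + 2 × 406.33 ≈ 969.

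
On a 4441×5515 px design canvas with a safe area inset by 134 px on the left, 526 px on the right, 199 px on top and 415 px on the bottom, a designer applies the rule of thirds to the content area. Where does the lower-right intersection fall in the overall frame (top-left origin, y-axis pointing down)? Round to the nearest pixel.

(2655, 3466)

Content width = 4441 − 134 − 526 = 3781 px; content height = 5515 − 199 − 415 = 4901 px.
Lower-right is two-thirds across and two-thirds down within the content area.
x = 134 + 2 × 3781/3 = 134 + 2520.67 ≈ 2655
y = 199 + 2 × 4901/3 = 199 + 3267.33 ≈ 3466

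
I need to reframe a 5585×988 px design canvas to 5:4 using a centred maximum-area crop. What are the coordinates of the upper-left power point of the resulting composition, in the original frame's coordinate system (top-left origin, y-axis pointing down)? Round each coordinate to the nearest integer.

x = 2587 px, y = 329 px

5585/988 > 5/4, so the 5:4 crop keeps the full height 988 and trims width to 988 × 5/4 = 1235.00 px.
Left offset = (5585 − 1235.00)/2 = 2175.00 px; top offset = 0.
Upper-left is one-third across and one-third down within the crop:
x = 2175.00 + 1 × 1235.00/3 ≈ 2587; y = 0.00 + 1 × 988.00/3 ≈ 329.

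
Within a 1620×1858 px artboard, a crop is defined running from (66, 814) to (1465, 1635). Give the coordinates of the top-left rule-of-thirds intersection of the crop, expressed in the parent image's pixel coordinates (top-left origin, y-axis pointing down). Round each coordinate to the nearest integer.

Crop width = 1465 − 66 = 1399 px; one third is 466.33 px.
Crop height = 1635 − 814 = 821 px; one third is 273.67 px.
The top-left point is one-third across and one-third down within the crop:
x = 66 + 1 × 466.33 ≈ 532; y = 814 + 1 × 273.67 ≈ 1088.

(532, 1088)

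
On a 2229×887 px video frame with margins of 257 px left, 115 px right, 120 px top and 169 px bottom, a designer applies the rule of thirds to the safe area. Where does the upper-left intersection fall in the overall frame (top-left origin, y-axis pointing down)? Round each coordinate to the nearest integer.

x = 876 px, y = 319 px

Content width = 2229 − 257 − 115 = 1857 px; content height = 887 − 120 − 169 = 598 px.
Upper-left is one-third across and one-third down within the safe area.
x = 257 + 1 × 1857/3 = 257 + 619.00 ≈ 876
y = 120 + 1 × 598/3 = 120 + 199.33 ≈ 319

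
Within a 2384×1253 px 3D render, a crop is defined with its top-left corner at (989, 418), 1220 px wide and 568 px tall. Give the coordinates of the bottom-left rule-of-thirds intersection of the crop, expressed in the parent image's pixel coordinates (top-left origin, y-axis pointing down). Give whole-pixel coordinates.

x = 1396 px, y = 797 px

One third of the crop width 1220 is 406.67 px.
One third of the crop height 568 is 189.33 px.
The bottom-left point is one-third across and two-thirds down within the crop:
x = 989 + 1 × 406.67 ≈ 1396; y = 418 + 2 × 189.33 ≈ 797.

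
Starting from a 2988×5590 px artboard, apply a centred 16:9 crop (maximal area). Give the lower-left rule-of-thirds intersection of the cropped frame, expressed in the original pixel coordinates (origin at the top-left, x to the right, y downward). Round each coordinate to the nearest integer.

2988/5590 < 16/9, so the 16:9 crop keeps the full width 2988 and trims height to 2988 × 9/16 = 1680.75 px.
Top offset = (5590 − 1680.75)/2 = 1954.62 px; left offset = 0.
Lower-left is one-third across and two-thirds down within the crop:
x = 0.00 + 1 × 2988.00/3 ≈ 996; y = 1954.62 + 2 × 1680.75/3 ≈ 3075.

x = 996 px, y = 3075 px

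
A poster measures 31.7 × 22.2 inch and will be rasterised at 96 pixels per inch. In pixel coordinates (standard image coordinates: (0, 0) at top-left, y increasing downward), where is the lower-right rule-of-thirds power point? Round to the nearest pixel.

In pixels the canvas is 31.7 × 96 = 3043.2 wide and 22.2 × 96 = 2131.2 tall.
The lower-right point is two-thirds across and two-thirds down:
x = 2 × 3043.2/3 ≈ 2029; y = 2 × 2131.2/3 ≈ 1421.

(2029, 1421)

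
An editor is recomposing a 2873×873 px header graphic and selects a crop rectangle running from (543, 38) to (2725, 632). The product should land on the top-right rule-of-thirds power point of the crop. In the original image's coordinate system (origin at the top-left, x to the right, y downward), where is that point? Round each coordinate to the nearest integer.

(1998, 236)

Crop width = 2725 − 543 = 2182 px; one third is 727.33 px.
Crop height = 632 − 38 = 594 px; one third is 198.00 px.
The top-right point is two-thirds across and one-third down within the crop:
x = 543 + 2 × 727.33 ≈ 1998; y = 38 + 1 × 198.00 ≈ 236.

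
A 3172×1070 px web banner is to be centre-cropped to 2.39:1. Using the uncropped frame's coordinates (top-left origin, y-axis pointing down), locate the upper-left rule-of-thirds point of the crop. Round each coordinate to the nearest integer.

3172/1070 > 2.39/1, so the 2.39:1 crop keeps the full height 1070 and trims width to 1070 × 2.39/1 = 2557.30 px.
Left offset = (3172 − 2557.30)/2 = 307.35 px; top offset = 0.
Upper-left is one-third across and one-third down within the crop:
x = 307.35 + 1 × 2557.30/3 ≈ 1160; y = 0.00 + 1 × 1070.00/3 ≈ 357.

x = 1160 px, y = 357 px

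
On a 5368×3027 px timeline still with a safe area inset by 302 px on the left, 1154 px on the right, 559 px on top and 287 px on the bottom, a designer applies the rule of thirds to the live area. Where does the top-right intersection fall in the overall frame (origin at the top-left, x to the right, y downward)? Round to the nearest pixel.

Content width = 5368 − 302 − 1154 = 3912 px; content height = 3027 − 559 − 287 = 2181 px.
Top-right is two-thirds across and one-third down within the live area.
x = 302 + 2 × 3912/3 = 302 + 2608.00 ≈ 2910
y = 559 + 1 × 2181/3 = 559 + 727.00 ≈ 1286

(2910, 1286)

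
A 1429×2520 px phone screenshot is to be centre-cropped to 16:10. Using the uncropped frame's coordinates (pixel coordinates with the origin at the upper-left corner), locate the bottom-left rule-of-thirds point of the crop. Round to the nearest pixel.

1429/2520 < 16/10, so the 16:10 crop keeps the full width 1429 and trims height to 1429 × 10/16 = 893.12 px.
Top offset = (2520 − 893.12)/2 = 813.44 px; left offset = 0.
Bottom-left is one-third across and two-thirds down within the crop:
x = 0.00 + 1 × 1429.00/3 ≈ 476; y = 813.44 + 2 × 893.12/3 ≈ 1409.

x = 476 px, y = 1409 px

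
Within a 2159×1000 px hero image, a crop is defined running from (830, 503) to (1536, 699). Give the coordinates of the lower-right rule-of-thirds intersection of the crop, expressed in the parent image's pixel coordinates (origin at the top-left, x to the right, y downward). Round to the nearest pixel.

x = 1301 px, y = 634 px

Crop width = 1536 − 830 = 706 px; one third is 235.33 px.
Crop height = 699 − 503 = 196 px; one third is 65.33 px.
The lower-right point is two-thirds across and two-thirds down within the crop:
x = 830 + 2 × 235.33 ≈ 1301; y = 503 + 2 × 65.33 ≈ 634.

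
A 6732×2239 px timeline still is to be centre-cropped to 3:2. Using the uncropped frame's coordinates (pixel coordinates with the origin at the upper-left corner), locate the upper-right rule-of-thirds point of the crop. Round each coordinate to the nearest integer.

6732/2239 > 3/2, so the 3:2 crop keeps the full height 2239 and trims width to 2239 × 3/2 = 3358.50 px.
Left offset = (6732 − 3358.50)/2 = 1686.75 px; top offset = 0.
Upper-right is two-thirds across and one-third down within the crop:
x = 1686.75 + 2 × 3358.50/3 ≈ 3926; y = 0.00 + 1 × 2239.00/3 ≈ 746.

x = 3926 px, y = 746 px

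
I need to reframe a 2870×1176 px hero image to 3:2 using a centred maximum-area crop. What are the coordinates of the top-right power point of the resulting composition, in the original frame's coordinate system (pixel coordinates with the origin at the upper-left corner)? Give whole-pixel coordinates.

2870/1176 > 3/2, so the 3:2 crop keeps the full height 1176 and trims width to 1176 × 3/2 = 1764.00 px.
Left offset = (2870 − 1764.00)/2 = 553.00 px; top offset = 0.
Top-right is two-thirds across and one-third down within the crop:
x = 553.00 + 2 × 1764.00/3 ≈ 1729; y = 0.00 + 1 × 1176.00/3 ≈ 392.

x = 1729 px, y = 392 px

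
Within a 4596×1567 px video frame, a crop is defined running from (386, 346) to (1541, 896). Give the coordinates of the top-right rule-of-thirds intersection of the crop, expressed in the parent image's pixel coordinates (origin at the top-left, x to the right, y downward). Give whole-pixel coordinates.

Crop width = 1541 − 386 = 1155 px; one third is 385.00 px.
Crop height = 896 − 346 = 550 px; one third is 183.33 px.
The top-right point is two-thirds across and one-third down within the crop:
x = 386 + 2 × 385.00 ≈ 1156; y = 346 + 1 × 183.33 ≈ 529.

x = 1156 px, y = 529 px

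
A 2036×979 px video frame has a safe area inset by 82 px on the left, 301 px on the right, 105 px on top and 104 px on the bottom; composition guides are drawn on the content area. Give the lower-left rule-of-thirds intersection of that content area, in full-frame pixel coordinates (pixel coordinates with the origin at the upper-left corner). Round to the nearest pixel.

x = 633 px, y = 618 px

Content width = 2036 − 82 − 301 = 1653 px; content height = 979 − 105 − 104 = 770 px.
Lower-left is one-third across and two-thirds down within the content area.
x = 82 + 1 × 1653/3 = 82 + 551.00 ≈ 633
y = 105 + 2 × 770/3 = 105 + 513.33 ≈ 618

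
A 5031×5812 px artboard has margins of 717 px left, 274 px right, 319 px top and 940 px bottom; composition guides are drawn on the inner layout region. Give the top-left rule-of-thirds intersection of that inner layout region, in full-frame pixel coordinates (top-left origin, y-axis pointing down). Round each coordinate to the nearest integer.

Content width = 5031 − 717 − 274 = 4040 px; content height = 5812 − 319 − 940 = 4553 px.
Top-left is one-third across and one-third down within the inner layout region.
x = 717 + 1 × 4040/3 = 717 + 1346.67 ≈ 2064
y = 319 + 1 × 4553/3 = 319 + 1517.67 ≈ 1837

x = 2064 px, y = 1837 px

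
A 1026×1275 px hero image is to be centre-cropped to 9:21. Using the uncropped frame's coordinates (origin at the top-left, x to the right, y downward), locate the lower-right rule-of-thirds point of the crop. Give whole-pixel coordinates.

(604, 850)

1026/1275 > 9/21, so the 9:21 crop keeps the full height 1275 and trims width to 1275 × 9/21 = 546.43 px.
Left offset = (1026 − 546.43)/2 = 239.79 px; top offset = 0.
Lower-right is two-thirds across and two-thirds down within the crop:
x = 239.79 + 2 × 546.43/3 ≈ 604; y = 0.00 + 2 × 1275.00/3 ≈ 850.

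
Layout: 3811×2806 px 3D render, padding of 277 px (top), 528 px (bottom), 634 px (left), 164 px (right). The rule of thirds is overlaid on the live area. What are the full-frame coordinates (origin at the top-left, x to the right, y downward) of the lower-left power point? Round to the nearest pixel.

Content width = 3811 − 634 − 164 = 3013 px; content height = 2806 − 277 − 528 = 2001 px.
Lower-left is one-third across and two-thirds down within the live area.
x = 634 + 1 × 3013/3 = 634 + 1004.33 ≈ 1638
y = 277 + 2 × 2001/3 = 277 + 1334.00 ≈ 1611

(1638, 1611)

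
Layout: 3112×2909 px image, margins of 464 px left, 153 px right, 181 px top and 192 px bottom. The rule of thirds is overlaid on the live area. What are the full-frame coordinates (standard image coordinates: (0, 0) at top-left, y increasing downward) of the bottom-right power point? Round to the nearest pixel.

Content width = 3112 − 464 − 153 = 2495 px; content height = 2909 − 181 − 192 = 2536 px.
Bottom-right is two-thirds across and two-thirds down within the live area.
x = 464 + 2 × 2495/3 = 464 + 1663.33 ≈ 2127
y = 181 + 2 × 2536/3 = 181 + 1690.67 ≈ 1872

(2127, 1872)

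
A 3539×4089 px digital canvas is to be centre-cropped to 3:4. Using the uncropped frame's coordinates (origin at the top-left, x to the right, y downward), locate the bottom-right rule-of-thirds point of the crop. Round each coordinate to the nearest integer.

3539/4089 > 3/4, so the 3:4 crop keeps the full height 4089 and trims width to 4089 × 3/4 = 3066.75 px.
Left offset = (3539 − 3066.75)/2 = 236.12 px; top offset = 0.
Bottom-right is two-thirds across and two-thirds down within the crop:
x = 236.12 + 2 × 3066.75/3 ≈ 2281; y = 0.00 + 2 × 4089.00/3 ≈ 2726.

(2281, 2726)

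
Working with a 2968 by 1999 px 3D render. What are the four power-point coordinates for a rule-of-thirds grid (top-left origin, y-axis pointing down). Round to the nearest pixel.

(989, 666), (1979, 666), (989, 1333), (1979, 1333)

One third of 2968 is 989.33; one third of 1999 is 666.33.
Vertical third lines at x = 989 and x = 1979; horizontal third lines at y = 666 and y = 1333.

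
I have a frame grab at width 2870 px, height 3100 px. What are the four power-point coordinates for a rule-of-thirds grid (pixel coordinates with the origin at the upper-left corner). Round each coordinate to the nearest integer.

(957, 1033), (1913, 1033), (957, 2067), (1913, 2067)

One third of 2870 is 956.67; one third of 3100 is 1033.33.
Vertical third lines at x = 957 and x = 1913; horizontal third lines at y = 1033 and y = 2067.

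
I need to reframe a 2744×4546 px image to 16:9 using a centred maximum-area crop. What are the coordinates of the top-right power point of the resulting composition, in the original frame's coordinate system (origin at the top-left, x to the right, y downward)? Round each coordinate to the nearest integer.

(1829, 2016)

2744/4546 < 16/9, so the 16:9 crop keeps the full width 2744 and trims height to 2744 × 9/16 = 1543.50 px.
Top offset = (4546 − 1543.50)/2 = 1501.25 px; left offset = 0.
Top-right is two-thirds across and one-third down within the crop:
x = 0.00 + 2 × 2744.00/3 ≈ 1829; y = 1501.25 + 1 × 1543.50/3 ≈ 2016.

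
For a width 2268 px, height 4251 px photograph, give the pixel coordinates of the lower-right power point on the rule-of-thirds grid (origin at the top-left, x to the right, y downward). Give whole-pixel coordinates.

x = 1512 px, y = 2834 px

The lower-right point sits two-thirds of the way across and two-thirds of the way down.
x = 2 × 2268/3 ≈ 1512; y = 2 × 4251/3 ≈ 2834.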